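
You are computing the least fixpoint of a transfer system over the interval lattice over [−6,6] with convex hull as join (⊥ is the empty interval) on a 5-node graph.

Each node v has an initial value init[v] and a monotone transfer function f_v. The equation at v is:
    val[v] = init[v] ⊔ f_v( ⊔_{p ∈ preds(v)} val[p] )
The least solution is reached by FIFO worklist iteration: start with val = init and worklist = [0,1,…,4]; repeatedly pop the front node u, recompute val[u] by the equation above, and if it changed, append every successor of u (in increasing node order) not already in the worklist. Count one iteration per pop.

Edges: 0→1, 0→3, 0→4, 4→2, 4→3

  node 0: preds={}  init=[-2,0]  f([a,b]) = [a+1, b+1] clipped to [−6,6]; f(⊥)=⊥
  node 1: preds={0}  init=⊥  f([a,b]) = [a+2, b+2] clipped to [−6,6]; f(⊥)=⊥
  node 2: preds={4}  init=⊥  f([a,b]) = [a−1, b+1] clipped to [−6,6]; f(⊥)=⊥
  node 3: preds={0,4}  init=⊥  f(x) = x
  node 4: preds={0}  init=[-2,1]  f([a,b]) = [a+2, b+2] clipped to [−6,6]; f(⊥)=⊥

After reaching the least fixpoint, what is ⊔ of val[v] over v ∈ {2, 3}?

Worklist (7 pops):
  #1 pop 0: in=⊥ → [-2,0] (no change)
  #2 pop 1: in=[-2,0] → [0,2] (was ⊥); enqueue []
  #3 pop 2: in=[-2,1] → [-3,2] (was ⊥); enqueue []
  #4 pop 3: in=[-2,1] → [-2,1] (was ⊥); enqueue []
  #5 pop 4: in=[-2,0] → [-2,2] (was [-2,1]); enqueue [2,3]
  #6 pop 2: in=[-2,2] → [-3,3] (was [-3,2]); enqueue []
  #7 pop 3: in=[-2,2] → [-2,2] (was [-2,1]); enqueue []

Fixpoint:
  val[0] = [-2,0]
  val[1] = [0,2]
  val[2] = [-3,3]
  val[3] = [-2,2]
  val[4] = [-2,2]

[-3,3]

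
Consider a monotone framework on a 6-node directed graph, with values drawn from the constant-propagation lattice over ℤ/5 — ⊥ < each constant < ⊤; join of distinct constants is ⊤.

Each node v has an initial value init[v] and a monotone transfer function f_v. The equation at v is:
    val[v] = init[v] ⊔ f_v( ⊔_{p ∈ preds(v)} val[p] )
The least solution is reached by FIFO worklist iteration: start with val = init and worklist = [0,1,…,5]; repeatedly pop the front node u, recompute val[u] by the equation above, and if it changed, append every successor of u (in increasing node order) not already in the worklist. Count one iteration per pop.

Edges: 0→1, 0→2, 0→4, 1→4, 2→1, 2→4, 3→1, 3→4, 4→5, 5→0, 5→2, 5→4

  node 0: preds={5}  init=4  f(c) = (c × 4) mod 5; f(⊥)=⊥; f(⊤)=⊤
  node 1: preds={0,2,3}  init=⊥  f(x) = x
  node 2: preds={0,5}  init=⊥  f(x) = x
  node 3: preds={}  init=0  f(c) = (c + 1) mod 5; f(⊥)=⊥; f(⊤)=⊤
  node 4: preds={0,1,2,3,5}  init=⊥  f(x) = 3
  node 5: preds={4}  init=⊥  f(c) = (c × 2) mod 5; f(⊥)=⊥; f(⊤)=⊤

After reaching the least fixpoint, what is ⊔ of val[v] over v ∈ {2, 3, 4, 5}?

⊤

Iteration log — 11 steps:
  step 1. node 0  ⊔preds=⊥  new=4  stable
  step 2. node 1  ⊔preds=⊤  new=⊤  old=⊥  +wl: 
  step 3. node 2  ⊔preds=4  new=4  old=⊥  +wl: 1
  step 4. node 3  ⊔preds=⊥  new=0  stable
  step 5. node 4  ⊔preds=⊤  new=3  old=⊥  +wl: 
  step 6. node 5  ⊔preds=3  new=1  old=⊥  +wl: 0,2,4
  step 7. node 1  ⊔preds=⊤  new=⊤  stable
  step 8. node 0  ⊔preds=1  new=4  stable
  step 9. node 2  ⊔preds=⊤  new=⊤  old=4  +wl: 1
  step 10. node 4  ⊔preds=⊤  new=3  stable
  step 11. node 1  ⊔preds=⊤  new=⊤  stable

Least fixpoint reached:
  node 0: 4
  node 1: ⊤
  node 2: ⊤
  node 3: 0
  node 4: 3
  node 5: 1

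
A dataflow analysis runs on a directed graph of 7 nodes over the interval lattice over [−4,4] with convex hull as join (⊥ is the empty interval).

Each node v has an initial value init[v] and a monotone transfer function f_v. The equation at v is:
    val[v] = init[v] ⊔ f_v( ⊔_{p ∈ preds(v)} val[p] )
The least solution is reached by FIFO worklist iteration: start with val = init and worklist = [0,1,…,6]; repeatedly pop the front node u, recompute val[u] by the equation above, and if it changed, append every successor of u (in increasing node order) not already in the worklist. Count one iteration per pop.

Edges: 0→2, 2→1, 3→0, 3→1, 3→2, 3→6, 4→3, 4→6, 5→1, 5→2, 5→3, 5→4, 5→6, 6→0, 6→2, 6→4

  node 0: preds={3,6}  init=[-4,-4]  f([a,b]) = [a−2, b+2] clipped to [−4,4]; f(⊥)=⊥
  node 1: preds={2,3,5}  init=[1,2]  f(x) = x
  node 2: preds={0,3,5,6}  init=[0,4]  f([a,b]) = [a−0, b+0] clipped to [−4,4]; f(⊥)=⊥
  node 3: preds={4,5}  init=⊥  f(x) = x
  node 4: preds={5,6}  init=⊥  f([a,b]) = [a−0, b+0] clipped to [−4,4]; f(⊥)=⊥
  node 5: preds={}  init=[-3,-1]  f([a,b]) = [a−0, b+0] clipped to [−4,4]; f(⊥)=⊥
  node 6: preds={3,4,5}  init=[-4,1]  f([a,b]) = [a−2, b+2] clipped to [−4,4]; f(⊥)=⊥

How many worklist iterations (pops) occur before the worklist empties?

27

Iteration log — 27 steps:
  step 1. node 0  ⊔preds=[-4,1]  new=[-4,3]  old=[-4,-4]  +wl: 
  step 2. node 1  ⊔preds=[-3,4]  new=[-3,4]  old=[1,2]  +wl: 
  step 3. node 2  ⊔preds=[-4,3]  new=[-4,4]  old=[0,4]  +wl: 1
  step 4. node 3  ⊔preds=[-3,-1]  new=[-3,-1]  old=⊥  +wl: 0,2
  step 5. node 4  ⊔preds=[-4,1]  new=[-4,1]  old=⊥  +wl: 3
  step 6. node 5  ⊔preds=⊥  new=[-3,-1]  stable
  step 7. node 6  ⊔preds=[-4,1]  new=[-4,3]  old=[-4,1]  +wl: 4
  step 8. node 1  ⊔preds=[-4,4]  new=[-4,4]  old=[-3,4]  +wl: 
  step 9. node 0  ⊔preds=[-4,3]  new=[-4,4]  old=[-4,3]  +wl: 
  step 10. node 2  ⊔preds=[-4,4]  new=[-4,4]  stable
  step 11. node 3  ⊔preds=[-4,1]  new=[-4,1]  old=[-3,-1]  +wl: 0,1,2,6
  step 12. node 4  ⊔preds=[-4,3]  new=[-4,3]  old=[-4,1]  +wl: 3
  step 13. node 0  ⊔preds=[-4,3]  new=[-4,4]  stable
  step 14. node 1  ⊔preds=[-4,4]  new=[-4,4]  stable
  step 15. node 2  ⊔preds=[-4,4]  new=[-4,4]  stable
  step 16. node 6  ⊔preds=[-4,3]  new=[-4,4]  old=[-4,3]  +wl: 0,2,4
  step 17. node 3  ⊔preds=[-4,3]  new=[-4,3]  old=[-4,1]  +wl: 1,6
  step 18. node 0  ⊔preds=[-4,4]  new=[-4,4]  stable
  step 19. node 2  ⊔preds=[-4,4]  new=[-4,4]  stable
  step 20. node 4  ⊔preds=[-4,4]  new=[-4,4]  old=[-4,3]  +wl: 3
  step 21. node 1  ⊔preds=[-4,4]  new=[-4,4]  stable
  step 22. node 6  ⊔preds=[-4,4]  new=[-4,4]  stable
  step 23. node 3  ⊔preds=[-4,4]  new=[-4,4]  old=[-4,3]  +wl: 0,1,2,6
  step 24. node 0  ⊔preds=[-4,4]  new=[-4,4]  stable
  step 25. node 1  ⊔preds=[-4,4]  new=[-4,4]  stable
  step 26. node 2  ⊔preds=[-4,4]  new=[-4,4]  stable
  step 27. node 6  ⊔preds=[-4,4]  new=[-4,4]  stable

Least fixpoint reached:
  node 0: [-4,4]
  node 1: [-4,4]
  node 2: [-4,4]
  node 3: [-4,4]
  node 4: [-4,4]
  node 5: [-3,-1]
  node 6: [-4,4]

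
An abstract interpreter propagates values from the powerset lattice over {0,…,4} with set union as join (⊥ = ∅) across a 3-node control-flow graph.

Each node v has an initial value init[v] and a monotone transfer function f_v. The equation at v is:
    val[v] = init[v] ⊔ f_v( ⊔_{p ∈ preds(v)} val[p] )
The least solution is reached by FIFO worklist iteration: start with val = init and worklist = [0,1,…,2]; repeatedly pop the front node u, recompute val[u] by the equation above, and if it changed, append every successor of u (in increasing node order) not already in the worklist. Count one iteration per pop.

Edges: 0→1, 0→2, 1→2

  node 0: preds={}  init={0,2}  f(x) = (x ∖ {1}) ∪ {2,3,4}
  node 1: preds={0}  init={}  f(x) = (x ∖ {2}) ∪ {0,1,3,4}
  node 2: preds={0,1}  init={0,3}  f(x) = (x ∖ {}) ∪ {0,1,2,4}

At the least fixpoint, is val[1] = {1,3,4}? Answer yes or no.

Iteration log — 3 steps:
  step 1. node 0  ⊔preds={}  new={0,2,3,4}  old={0,2}  +wl: 
  step 2. node 1  ⊔preds={0,2,3,4}  new={0,1,3,4}  old={}  +wl: 
  step 3. node 2  ⊔preds={0,1,2,3,4}  new={0,1,2,3,4}  old={0,3}  +wl: 

Least fixpoint reached:
  node 0: {0,2,3,4}
  node 1: {0,1,3,4}
  node 2: {0,1,2,3,4}

no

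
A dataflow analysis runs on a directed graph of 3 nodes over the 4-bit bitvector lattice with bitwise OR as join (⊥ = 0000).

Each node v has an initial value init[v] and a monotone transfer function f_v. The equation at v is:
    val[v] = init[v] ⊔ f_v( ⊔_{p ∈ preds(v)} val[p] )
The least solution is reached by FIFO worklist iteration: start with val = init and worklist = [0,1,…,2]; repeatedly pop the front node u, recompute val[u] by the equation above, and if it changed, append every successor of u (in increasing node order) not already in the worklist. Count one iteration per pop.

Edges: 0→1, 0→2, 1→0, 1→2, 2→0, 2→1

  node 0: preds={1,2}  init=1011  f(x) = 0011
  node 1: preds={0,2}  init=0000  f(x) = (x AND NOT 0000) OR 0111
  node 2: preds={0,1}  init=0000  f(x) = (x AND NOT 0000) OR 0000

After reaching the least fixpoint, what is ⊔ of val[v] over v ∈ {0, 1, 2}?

Iteration log — 5 steps:
  step 1. node 0  ⊔preds=0000  new=1011  stable
  step 2. node 1  ⊔preds=1011  new=1111  old=0000  +wl: 0
  step 3. node 2  ⊔preds=1111  new=1111  old=0000  +wl: 1
  step 4. node 0  ⊔preds=1111  new=1011  stable
  step 5. node 1  ⊔preds=1111  new=1111  stable

Least fixpoint reached:
  node 0: 1011
  node 1: 1111
  node 2: 1111

1111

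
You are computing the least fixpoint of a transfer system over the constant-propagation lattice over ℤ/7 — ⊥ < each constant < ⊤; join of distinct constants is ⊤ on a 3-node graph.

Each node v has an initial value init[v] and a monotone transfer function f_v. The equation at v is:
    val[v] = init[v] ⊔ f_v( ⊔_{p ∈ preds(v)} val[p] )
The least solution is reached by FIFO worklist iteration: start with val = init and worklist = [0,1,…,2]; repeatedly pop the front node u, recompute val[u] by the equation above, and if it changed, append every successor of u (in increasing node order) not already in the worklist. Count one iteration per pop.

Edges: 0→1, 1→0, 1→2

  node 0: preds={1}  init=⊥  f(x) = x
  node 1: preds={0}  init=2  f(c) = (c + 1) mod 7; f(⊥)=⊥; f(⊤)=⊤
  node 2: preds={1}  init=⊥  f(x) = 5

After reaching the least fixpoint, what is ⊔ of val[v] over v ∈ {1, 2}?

Iteration log — 5 steps:
  step 1. node 0  ⊔preds=2  new=2  old=⊥  +wl: 
  step 2. node 1  ⊔preds=2  new=⊤  old=2  +wl: 0
  step 3. node 2  ⊔preds=⊤  new=5  old=⊥  +wl: 
  step 4. node 0  ⊔preds=⊤  new=⊤  old=2  +wl: 1
  step 5. node 1  ⊔preds=⊤  new=⊤  stable

Least fixpoint reached:
  node 0: ⊤
  node 1: ⊤
  node 2: 5

⊤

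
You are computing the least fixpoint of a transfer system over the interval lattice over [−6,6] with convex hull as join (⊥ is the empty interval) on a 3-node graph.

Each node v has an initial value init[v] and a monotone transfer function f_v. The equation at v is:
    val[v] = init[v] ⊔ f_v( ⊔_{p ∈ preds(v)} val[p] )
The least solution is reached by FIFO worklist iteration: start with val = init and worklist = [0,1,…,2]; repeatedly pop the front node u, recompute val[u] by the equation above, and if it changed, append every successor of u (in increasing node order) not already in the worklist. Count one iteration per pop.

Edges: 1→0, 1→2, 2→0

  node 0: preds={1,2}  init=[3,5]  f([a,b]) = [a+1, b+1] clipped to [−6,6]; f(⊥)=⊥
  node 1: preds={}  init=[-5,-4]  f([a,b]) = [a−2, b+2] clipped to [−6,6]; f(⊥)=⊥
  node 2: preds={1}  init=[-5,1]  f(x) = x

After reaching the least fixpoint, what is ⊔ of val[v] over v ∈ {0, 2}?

[-5,5]

Iteration log — 3 steps:
  step 1. node 0  ⊔preds=[-5,1]  new=[-4,5]  old=[3,5]  +wl: 
  step 2. node 1  ⊔preds=⊥  new=[-5,-4]  stable
  step 3. node 2  ⊔preds=[-5,-4]  new=[-5,1]  stable

Least fixpoint reached:
  node 0: [-4,5]
  node 1: [-5,-4]
  node 2: [-5,1]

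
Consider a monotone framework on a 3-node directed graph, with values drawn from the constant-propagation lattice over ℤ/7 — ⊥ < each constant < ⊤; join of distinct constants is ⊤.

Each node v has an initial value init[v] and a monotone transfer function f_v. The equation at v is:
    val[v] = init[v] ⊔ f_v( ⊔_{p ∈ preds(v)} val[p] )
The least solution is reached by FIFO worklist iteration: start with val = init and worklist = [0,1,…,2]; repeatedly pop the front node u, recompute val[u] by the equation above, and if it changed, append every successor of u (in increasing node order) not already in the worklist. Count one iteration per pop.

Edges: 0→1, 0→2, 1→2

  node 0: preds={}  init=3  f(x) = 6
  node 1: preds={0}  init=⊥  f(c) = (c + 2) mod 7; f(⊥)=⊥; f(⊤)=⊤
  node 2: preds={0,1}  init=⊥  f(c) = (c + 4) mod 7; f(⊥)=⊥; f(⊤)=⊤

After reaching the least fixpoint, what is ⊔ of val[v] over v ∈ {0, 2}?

⊤

Trace (3 dequeues):
  [1] u=0 | in ⊥ | out ⊤ | prev 3 | push {}
  [2] u=1 | in ⊤ | out ⊤ | prev ⊥ | push {}
  [3] u=2 | in ⊤ | out ⊤ | prev ⊥ | push {}

Converged values:
  [0] ⊤
  [1] ⊤
  [2] ⊤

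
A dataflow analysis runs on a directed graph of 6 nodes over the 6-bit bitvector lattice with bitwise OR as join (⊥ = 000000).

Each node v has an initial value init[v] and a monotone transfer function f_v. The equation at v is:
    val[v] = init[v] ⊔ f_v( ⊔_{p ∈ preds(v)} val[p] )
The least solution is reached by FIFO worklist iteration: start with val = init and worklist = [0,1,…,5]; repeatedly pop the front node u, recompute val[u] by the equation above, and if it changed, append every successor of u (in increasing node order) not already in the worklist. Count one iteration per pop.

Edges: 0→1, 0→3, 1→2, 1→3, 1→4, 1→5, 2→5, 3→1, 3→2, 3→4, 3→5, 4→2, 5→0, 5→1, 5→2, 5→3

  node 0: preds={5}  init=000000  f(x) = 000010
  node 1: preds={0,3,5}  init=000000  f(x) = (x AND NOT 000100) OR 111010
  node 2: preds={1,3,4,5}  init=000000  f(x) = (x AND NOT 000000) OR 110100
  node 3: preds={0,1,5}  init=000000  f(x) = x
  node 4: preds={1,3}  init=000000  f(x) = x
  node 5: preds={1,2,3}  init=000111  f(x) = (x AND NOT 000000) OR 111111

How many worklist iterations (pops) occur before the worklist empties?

10

Worklist (10 pops):
  #1 pop 0: in=000111 → 000010 (was 000000); enqueue []
  #2 pop 1: in=000111 → 111011 (was 000000); enqueue []
  #3 pop 2: in=111111 → 111111 (was 000000); enqueue []
  #4 pop 3: in=111111 → 111111 (was 000000); enqueue [1,2]
  #5 pop 4: in=111111 → 111111 (was 000000); enqueue []
  #6 pop 5: in=111111 → 111111 (was 000111); enqueue [0,3]
  #7 pop 1: in=111111 → 111011 (no change)
  #8 pop 2: in=111111 → 111111 (no change)
  #9 pop 0: in=111111 → 000010 (no change)
  #10 pop 3: in=111111 → 111111 (no change)

Fixpoint:
  val[0] = 000010
  val[1] = 111011
  val[2] = 111111
  val[3] = 111111
  val[4] = 111111
  val[5] = 111111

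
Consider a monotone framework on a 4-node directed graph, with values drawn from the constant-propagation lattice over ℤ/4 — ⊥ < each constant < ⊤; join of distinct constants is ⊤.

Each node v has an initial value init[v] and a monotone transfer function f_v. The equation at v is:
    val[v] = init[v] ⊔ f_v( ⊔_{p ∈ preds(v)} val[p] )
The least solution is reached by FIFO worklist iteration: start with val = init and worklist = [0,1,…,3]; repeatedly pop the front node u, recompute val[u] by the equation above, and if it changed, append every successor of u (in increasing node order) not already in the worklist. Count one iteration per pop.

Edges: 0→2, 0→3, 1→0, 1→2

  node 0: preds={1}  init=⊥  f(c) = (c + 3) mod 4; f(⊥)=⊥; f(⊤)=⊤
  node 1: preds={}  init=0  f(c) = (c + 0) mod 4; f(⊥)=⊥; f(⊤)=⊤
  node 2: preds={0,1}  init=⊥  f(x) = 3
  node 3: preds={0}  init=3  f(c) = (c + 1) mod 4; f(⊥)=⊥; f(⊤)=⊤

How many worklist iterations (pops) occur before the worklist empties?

4

Trace (4 dequeues):
  [1] u=0 | in 0 | out 3 | prev ⊥ | push {}
  [2] u=1 | in ⊥ | out 0 | ==
  [3] u=2 | in ⊤ | out 3 | prev ⊥ | push {}
  [4] u=3 | in 3 | out ⊤ | prev 3 | push {}

Converged values:
  [0] 3
  [1] 0
  [2] 3
  [3] ⊤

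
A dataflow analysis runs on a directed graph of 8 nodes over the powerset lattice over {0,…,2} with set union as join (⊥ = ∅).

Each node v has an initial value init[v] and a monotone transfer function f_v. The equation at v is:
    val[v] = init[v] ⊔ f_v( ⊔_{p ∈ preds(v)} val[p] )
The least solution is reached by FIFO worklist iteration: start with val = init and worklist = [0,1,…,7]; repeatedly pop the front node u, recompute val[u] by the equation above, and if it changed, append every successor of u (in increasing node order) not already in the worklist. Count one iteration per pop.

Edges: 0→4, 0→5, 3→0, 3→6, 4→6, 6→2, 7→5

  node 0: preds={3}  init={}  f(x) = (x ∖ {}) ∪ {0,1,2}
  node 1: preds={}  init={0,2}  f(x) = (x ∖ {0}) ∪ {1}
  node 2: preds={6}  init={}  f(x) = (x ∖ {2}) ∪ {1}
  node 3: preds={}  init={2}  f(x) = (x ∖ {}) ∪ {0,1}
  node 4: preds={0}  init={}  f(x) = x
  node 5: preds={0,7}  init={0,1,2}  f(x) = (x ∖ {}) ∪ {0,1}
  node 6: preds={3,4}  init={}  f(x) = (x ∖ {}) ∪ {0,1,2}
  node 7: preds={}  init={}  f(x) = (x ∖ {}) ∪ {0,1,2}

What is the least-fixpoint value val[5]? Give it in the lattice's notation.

{0,1,2}

Iteration log — 11 steps:
  step 1. node 0  ⊔preds={2}  new={0,1,2}  old={}  +wl: 
  step 2. node 1  ⊔preds={}  new={0,1,2}  old={0,2}  +wl: 
  step 3. node 2  ⊔preds={}  new={1}  old={}  +wl: 
  step 4. node 3  ⊔preds={}  new={0,1,2}  old={2}  +wl: 0
  step 5. node 4  ⊔preds={0,1,2}  new={0,1,2}  old={}  +wl: 
  step 6. node 5  ⊔preds={0,1,2}  new={0,1,2}  stable
  step 7. node 6  ⊔preds={0,1,2}  new={0,1,2}  old={}  +wl: 2
  step 8. node 7  ⊔preds={}  new={0,1,2}  old={}  +wl: 5
  step 9. node 0  ⊔preds={0,1,2}  new={0,1,2}  stable
  step 10. node 2  ⊔preds={0,1,2}  new={0,1}  old={1}  +wl: 
  step 11. node 5  ⊔preds={0,1,2}  new={0,1,2}  stable

Least fixpoint reached:
  node 0: {0,1,2}
  node 1: {0,1,2}
  node 2: {0,1}
  node 3: {0,1,2}
  node 4: {0,1,2}
  node 5: {0,1,2}
  node 6: {0,1,2}
  node 7: {0,1,2}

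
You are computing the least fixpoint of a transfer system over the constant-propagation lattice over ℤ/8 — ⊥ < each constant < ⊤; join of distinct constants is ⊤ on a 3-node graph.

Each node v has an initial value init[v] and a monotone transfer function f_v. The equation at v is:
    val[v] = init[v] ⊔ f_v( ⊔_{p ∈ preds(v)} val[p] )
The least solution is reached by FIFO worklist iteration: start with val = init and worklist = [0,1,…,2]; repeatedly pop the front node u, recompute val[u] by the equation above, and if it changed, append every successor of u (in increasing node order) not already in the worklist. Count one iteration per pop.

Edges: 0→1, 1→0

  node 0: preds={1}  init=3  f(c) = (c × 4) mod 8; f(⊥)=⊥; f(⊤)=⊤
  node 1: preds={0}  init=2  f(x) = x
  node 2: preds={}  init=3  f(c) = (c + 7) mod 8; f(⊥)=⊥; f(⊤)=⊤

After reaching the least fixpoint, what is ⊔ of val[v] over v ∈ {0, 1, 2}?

⊤

Iteration log — 4 steps:
  step 1. node 0  ⊔preds=2  new=⊤  old=3  +wl: 
  step 2. node 1  ⊔preds=⊤  new=⊤  old=2  +wl: 0
  step 3. node 2  ⊔preds=⊥  new=3  stable
  step 4. node 0  ⊔preds=⊤  new=⊤  stable

Least fixpoint reached:
  node 0: ⊤
  node 1: ⊤
  node 2: 3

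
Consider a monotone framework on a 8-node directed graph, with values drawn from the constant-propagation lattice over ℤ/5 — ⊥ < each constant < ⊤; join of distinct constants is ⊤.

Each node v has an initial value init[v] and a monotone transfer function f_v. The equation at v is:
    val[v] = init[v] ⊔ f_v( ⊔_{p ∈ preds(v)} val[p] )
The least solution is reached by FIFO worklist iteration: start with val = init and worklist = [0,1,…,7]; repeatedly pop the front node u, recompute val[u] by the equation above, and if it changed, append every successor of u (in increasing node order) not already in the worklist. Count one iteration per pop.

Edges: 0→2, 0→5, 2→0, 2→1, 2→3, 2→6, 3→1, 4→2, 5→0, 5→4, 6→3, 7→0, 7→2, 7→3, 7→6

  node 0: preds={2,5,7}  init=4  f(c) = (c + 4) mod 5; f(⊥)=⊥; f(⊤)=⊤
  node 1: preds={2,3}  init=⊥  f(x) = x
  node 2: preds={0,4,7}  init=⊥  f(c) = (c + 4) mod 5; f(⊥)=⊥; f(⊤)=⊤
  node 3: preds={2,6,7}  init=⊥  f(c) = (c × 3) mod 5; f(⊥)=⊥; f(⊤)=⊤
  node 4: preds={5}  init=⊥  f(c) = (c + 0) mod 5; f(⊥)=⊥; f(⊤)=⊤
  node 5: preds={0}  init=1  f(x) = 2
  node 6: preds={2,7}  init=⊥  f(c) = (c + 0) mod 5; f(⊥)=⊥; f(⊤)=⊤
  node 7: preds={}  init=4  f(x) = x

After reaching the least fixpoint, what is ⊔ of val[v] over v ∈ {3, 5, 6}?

⊤

Trace (14 dequeues):
  [1] u=0 | in ⊤ | out ⊤ | prev 4 | push {}
  [2] u=1 | in ⊥ | out ⊥ | ==
  [3] u=2 | in ⊤ | out ⊤ | prev ⊥ | push {0,1}
  [4] u=3 | in ⊤ | out ⊤ | prev ⊥ | push {}
  [5] u=4 | in 1 | out 1 | prev ⊥ | push {2}
  [6] u=5 | in ⊤ | out ⊤ | prev 1 | push {4}
  [7] u=6 | in ⊤ | out ⊤ | prev ⊥ | push {3}
  [8] u=7 | in ⊥ | out 4 | ==
  [9] u=0 | in ⊤ | out ⊤ | ==
  [10] u=1 | in ⊤ | out ⊤ | prev ⊥ | push {}
  [11] u=2 | in ⊤ | out ⊤ | ==
  [12] u=4 | in ⊤ | out ⊤ | prev 1 | push {2}
  [13] u=3 | in ⊤ | out ⊤ | ==
  [14] u=2 | in ⊤ | out ⊤ | ==

Converged values:
  [0] ⊤
  [1] ⊤
  [2] ⊤
  [3] ⊤
  [4] ⊤
  [5] ⊤
  [6] ⊤
  [7] 4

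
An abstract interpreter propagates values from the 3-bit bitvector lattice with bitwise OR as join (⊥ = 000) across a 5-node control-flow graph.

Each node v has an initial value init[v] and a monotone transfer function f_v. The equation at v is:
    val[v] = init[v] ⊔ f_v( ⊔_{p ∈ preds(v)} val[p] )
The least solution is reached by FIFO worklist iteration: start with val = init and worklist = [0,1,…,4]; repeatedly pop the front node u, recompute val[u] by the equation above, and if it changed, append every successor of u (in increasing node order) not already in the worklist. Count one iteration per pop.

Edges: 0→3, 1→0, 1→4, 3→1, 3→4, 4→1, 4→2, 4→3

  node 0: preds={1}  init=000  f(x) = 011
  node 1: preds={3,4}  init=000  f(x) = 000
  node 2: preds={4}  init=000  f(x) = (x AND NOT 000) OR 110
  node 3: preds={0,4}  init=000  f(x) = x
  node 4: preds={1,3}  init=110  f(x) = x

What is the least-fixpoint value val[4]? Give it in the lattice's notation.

Trace (8 dequeues):
  [1] u=0 | in 000 | out 011 | prev 000 | push {}
  [2] u=1 | in 110 | out 000 | ==
  [3] u=2 | in 110 | out 110 | prev 000 | push {}
  [4] u=3 | in 111 | out 111 | prev 000 | push {1}
  [5] u=4 | in 111 | out 111 | prev 110 | push {2,3}
  [6] u=1 | in 111 | out 000 | ==
  [7] u=2 | in 111 | out 111 | prev 110 | push {}
  [8] u=3 | in 111 | out 111 | ==

Converged values:
  [0] 011
  [1] 000
  [2] 111
  [3] 111
  [4] 111

111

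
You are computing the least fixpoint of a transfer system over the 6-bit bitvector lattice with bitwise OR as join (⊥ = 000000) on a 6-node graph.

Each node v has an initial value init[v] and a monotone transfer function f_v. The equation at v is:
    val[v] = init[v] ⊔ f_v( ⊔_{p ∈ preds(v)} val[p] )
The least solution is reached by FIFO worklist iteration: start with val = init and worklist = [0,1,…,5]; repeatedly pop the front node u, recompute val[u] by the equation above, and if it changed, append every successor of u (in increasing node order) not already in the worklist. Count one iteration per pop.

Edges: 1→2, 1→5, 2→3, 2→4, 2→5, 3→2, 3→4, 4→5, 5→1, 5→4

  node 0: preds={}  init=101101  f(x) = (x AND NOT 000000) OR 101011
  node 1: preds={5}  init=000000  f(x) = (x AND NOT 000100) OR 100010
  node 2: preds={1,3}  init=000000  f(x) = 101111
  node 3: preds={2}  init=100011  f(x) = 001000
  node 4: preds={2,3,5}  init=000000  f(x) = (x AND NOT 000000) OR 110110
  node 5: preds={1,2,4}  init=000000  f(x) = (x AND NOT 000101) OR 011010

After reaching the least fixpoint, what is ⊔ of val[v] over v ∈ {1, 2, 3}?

Trace (11 dequeues):
  [1] u=0 | in 000000 | out 101111 | prev 101101 | push {}
  [2] u=1 | in 000000 | out 100010 | prev 000000 | push {}
  [3] u=2 | in 100011 | out 101111 | prev 000000 | push {}
  [4] u=3 | in 101111 | out 101011 | prev 100011 | push {2}
  [5] u=4 | in 101111 | out 111111 | prev 000000 | push {}
  [6] u=5 | in 111111 | out 111010 | prev 000000 | push {1,4}
  [7] u=2 | in 101011 | out 101111 | ==
  [8] u=1 | in 111010 | out 111010 | prev 100010 | push {2,5}
  [9] u=4 | in 111111 | out 111111 | ==
  [10] u=2 | in 111011 | out 101111 | ==
  [11] u=5 | in 111111 | out 111010 | ==

Converged values:
  [0] 101111
  [1] 111010
  [2] 101111
  [3] 101011
  [4] 111111
  [5] 111010

111111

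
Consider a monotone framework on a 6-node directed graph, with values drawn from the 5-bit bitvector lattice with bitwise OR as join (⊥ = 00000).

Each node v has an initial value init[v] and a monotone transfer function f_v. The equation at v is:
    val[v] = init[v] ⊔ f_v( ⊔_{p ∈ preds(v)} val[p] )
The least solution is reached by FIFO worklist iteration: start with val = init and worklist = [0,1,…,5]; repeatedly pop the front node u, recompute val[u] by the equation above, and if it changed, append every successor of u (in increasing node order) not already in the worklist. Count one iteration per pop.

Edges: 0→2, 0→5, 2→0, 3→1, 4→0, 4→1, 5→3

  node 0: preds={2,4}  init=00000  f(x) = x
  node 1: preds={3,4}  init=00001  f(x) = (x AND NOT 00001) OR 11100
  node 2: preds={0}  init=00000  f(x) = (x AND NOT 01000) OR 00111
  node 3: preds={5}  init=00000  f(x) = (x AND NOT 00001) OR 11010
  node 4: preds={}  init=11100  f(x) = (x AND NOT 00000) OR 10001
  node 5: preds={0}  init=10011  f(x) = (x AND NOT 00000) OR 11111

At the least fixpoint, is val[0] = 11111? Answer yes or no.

yes

Trace (12 dequeues):
  [1] u=0 | in 11100 | out 11100 | prev 00000 | push {}
  [2] u=1 | in 11100 | out 11101 | prev 00001 | push {}
  [3] u=2 | in 11100 | out 10111 | prev 00000 | push {0}
  [4] u=3 | in 10011 | out 11010 | prev 00000 | push {1}
  [5] u=4 | in 00000 | out 11101 | prev 11100 | push {}
  [6] u=5 | in 11100 | out 11111 | prev 10011 | push {3}
  [7] u=0 | in 11111 | out 11111 | prev 11100 | push {2,5}
  [8] u=1 | in 11111 | out 11111 | prev 11101 | push {}
  [9] u=3 | in 11111 | out 11110 | prev 11010 | push {1}
  [10] u=2 | in 11111 | out 10111 | ==
  [11] u=5 | in 11111 | out 11111 | ==
  [12] u=1 | in 11111 | out 11111 | ==

Converged values:
  [0] 11111
  [1] 11111
  [2] 10111
  [3] 11110
  [4] 11101
  [5] 11111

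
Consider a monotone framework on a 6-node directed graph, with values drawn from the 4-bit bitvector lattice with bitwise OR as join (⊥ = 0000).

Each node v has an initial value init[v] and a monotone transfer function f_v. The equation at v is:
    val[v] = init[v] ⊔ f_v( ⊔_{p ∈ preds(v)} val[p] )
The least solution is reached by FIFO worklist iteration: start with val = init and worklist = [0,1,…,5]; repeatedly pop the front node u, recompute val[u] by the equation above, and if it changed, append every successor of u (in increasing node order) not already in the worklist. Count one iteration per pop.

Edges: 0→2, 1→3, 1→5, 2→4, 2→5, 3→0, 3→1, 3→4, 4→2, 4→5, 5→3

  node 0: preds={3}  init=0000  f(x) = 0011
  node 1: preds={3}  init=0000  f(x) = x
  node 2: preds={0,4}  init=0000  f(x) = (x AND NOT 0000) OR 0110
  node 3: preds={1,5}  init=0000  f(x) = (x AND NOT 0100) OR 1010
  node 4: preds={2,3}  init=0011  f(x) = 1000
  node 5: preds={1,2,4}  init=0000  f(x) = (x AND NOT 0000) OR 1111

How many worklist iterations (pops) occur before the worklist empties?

16

Trace (16 dequeues):
  [1] u=0 | in 0000 | out 0011 | prev 0000 | push {}
  [2] u=1 | in 0000 | out 0000 | ==
  [3] u=2 | in 0011 | out 0111 | prev 0000 | push {}
  [4] u=3 | in 0000 | out 1010 | prev 0000 | push {0,1}
  [5] u=4 | in 1111 | out 1011 | prev 0011 | push {2}
  [6] u=5 | in 1111 | out 1111 | prev 0000 | push {3}
  [7] u=0 | in 1010 | out 0011 | ==
  [8] u=1 | in 1010 | out 1010 | prev 0000 | push {5}
  [9] u=2 | in 1011 | out 1111 | prev 0111 | push {4}
  [10] u=3 | in 1111 | out 1011 | prev 1010 | push {0,1}
  [11] u=5 | in 1111 | out 1111 | ==
  [12] u=4 | in 1111 | out 1011 | ==
  [13] u=0 | in 1011 | out 0011 | ==
  [14] u=1 | in 1011 | out 1011 | prev 1010 | push {3,5}
  [15] u=3 | in 1111 | out 1011 | ==
  [16] u=5 | in 1111 | out 1111 | ==

Converged values:
  [0] 0011
  [1] 1011
  [2] 1111
  [3] 1011
  [4] 1011
  [5] 1111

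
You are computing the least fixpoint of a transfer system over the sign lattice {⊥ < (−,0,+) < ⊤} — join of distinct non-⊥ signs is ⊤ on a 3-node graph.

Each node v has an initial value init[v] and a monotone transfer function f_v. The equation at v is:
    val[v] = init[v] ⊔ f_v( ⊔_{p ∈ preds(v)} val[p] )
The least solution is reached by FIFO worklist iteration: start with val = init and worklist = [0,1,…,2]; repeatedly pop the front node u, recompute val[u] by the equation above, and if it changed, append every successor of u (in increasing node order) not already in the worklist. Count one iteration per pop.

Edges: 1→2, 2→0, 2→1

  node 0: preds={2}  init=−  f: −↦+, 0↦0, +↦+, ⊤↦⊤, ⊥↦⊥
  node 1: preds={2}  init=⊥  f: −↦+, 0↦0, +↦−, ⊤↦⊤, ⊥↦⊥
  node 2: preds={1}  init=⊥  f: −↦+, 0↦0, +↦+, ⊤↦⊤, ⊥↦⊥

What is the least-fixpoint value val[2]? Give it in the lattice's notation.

Worklist (3 pops):
  #1 pop 0: in=⊥ → − (no change)
  #2 pop 1: in=⊥ → ⊥ (no change)
  #3 pop 2: in=⊥ → ⊥ (no change)

Fixpoint:
  val[0] = −
  val[1] = ⊥
  val[2] = ⊥

⊥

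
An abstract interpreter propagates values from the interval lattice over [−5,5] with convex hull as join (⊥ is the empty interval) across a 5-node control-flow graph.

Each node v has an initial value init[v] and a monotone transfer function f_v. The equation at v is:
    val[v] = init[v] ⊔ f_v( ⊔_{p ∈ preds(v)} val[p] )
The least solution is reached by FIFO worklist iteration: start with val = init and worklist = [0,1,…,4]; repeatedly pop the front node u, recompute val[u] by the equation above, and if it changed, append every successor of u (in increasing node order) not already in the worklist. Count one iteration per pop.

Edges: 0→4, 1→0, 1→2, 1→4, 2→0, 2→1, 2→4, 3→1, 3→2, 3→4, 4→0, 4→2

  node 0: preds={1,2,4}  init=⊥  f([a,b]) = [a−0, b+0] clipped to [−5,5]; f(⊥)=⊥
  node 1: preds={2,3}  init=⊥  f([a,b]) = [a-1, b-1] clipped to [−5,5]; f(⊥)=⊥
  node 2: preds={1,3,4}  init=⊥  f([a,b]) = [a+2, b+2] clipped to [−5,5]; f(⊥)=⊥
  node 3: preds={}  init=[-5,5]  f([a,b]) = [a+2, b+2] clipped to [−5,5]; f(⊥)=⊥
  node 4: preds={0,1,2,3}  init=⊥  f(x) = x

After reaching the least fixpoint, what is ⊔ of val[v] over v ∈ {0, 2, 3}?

Worklist (9 pops):
  #1 pop 0: in=⊥ → ⊥ (no change)
  #2 pop 1: in=[-5,5] → [-5,4] (was ⊥); enqueue [0]
  #3 pop 2: in=[-5,5] → [-3,5] (was ⊥); enqueue [1]
  #4 pop 3: in=⊥ → [-5,5] (no change)
  #5 pop 4: in=[-5,5] → [-5,5] (was ⊥); enqueue [2]
  #6 pop 0: in=[-5,5] → [-5,5] (was ⊥); enqueue [4]
  #7 pop 1: in=[-5,5] → [-5,4] (no change)
  #8 pop 2: in=[-5,5] → [-3,5] (no change)
  #9 pop 4: in=[-5,5] → [-5,5] (no change)

Fixpoint:
  val[0] = [-5,5]
  val[1] = [-5,4]
  val[2] = [-3,5]
  val[3] = [-5,5]
  val[4] = [-5,5]

[-5,5]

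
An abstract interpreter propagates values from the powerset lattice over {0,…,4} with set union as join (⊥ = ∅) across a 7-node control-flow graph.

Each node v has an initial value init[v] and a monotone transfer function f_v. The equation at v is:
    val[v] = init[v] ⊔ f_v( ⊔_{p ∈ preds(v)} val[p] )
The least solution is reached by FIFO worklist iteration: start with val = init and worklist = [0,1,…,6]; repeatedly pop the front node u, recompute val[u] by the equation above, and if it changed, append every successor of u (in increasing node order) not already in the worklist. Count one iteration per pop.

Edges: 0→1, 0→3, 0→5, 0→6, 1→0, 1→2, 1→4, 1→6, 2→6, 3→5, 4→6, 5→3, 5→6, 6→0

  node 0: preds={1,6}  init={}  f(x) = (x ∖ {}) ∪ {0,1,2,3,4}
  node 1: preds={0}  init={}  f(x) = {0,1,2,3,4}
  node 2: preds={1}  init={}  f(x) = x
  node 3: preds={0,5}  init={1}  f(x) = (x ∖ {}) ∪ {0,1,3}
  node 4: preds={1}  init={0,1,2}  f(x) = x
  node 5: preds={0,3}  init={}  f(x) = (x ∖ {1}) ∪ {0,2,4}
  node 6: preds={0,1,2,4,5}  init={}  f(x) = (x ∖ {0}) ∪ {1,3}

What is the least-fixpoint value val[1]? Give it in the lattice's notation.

Trace (9 dequeues):
  [1] u=0 | in {} | out {0,1,2,3,4} | prev {} | push {}
  [2] u=1 | in {0,1,2,3,4} | out {0,1,2,3,4} | prev {} | push {0}
  [3] u=2 | in {0,1,2,3,4} | out {0,1,2,3,4} | prev {} | push {}
  [4] u=3 | in {0,1,2,3,4} | out {0,1,2,3,4} | prev {1} | push {}
  [5] u=4 | in {0,1,2,3,4} | out {0,1,2,3,4} | prev {0,1,2} | push {}
  [6] u=5 | in {0,1,2,3,4} | out {0,2,3,4} | prev {} | push {3}
  [7] u=6 | in {0,1,2,3,4} | out {1,2,3,4} | prev {} | push {}
  [8] u=0 | in {0,1,2,3,4} | out {0,1,2,3,4} | ==
  [9] u=3 | in {0,1,2,3,4} | out {0,1,2,3,4} | ==

Converged values:
  [0] {0,1,2,3,4}
  [1] {0,1,2,3,4}
  [2] {0,1,2,3,4}
  [3] {0,1,2,3,4}
  [4] {0,1,2,3,4}
  [5] {0,2,3,4}
  [6] {1,2,3,4}

{0,1,2,3,4}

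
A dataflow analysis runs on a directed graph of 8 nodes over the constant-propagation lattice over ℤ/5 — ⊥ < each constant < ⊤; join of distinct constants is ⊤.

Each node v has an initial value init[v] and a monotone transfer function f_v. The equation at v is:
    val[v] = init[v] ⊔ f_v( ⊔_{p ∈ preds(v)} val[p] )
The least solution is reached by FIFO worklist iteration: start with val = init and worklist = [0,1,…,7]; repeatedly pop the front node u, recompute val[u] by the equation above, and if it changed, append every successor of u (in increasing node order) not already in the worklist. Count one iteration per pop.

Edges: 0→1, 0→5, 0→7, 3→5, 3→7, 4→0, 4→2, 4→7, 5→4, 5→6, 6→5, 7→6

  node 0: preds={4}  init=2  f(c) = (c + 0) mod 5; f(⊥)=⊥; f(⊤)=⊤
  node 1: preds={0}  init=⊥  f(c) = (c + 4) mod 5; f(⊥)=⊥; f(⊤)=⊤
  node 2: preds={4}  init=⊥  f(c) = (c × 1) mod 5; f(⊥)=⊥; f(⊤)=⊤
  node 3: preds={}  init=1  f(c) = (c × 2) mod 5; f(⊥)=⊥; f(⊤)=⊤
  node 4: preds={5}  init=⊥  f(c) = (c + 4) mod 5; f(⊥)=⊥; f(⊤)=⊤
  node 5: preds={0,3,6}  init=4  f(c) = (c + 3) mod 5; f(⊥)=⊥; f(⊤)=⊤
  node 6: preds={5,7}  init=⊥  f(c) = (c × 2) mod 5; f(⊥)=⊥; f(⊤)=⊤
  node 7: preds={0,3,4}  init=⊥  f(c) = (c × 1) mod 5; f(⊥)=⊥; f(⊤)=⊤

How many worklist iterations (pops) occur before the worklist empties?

Worklist (17 pops):
  #1 pop 0: in=⊥ → 2 (no change)
  #2 pop 1: in=2 → 1 (was ⊥); enqueue []
  #3 pop 2: in=⊥ → ⊥ (no change)
  #4 pop 3: in=⊥ → 1 (no change)
  #5 pop 4: in=4 → 3 (was ⊥); enqueue [0,2]
  #6 pop 5: in=⊤ → ⊤ (was 4); enqueue [4]
  #7 pop 6: in=⊤ → ⊤ (was ⊥); enqueue [5]
  #8 pop 7: in=⊤ → ⊤ (was ⊥); enqueue [6]
  #9 pop 0: in=3 → ⊤ (was 2); enqueue [1,7]
  #10 pop 2: in=3 → 3 (was ⊥); enqueue []
  #11 pop 4: in=⊤ → ⊤ (was 3); enqueue [0,2]
  #12 pop 5: in=⊤ → ⊤ (no change)
  #13 pop 6: in=⊤ → ⊤ (no change)
  #14 pop 1: in=⊤ → ⊤ (was 1); enqueue []
  #15 pop 7: in=⊤ → ⊤ (no change)
  #16 pop 0: in=⊤ → ⊤ (no change)
  #17 pop 2: in=⊤ → ⊤ (was 3); enqueue []

Fixpoint:
  val[0] = ⊤
  val[1] = ⊤
  val[2] = ⊤
  val[3] = 1
  val[4] = ⊤
  val[5] = ⊤
  val[6] = ⊤
  val[7] = ⊤

17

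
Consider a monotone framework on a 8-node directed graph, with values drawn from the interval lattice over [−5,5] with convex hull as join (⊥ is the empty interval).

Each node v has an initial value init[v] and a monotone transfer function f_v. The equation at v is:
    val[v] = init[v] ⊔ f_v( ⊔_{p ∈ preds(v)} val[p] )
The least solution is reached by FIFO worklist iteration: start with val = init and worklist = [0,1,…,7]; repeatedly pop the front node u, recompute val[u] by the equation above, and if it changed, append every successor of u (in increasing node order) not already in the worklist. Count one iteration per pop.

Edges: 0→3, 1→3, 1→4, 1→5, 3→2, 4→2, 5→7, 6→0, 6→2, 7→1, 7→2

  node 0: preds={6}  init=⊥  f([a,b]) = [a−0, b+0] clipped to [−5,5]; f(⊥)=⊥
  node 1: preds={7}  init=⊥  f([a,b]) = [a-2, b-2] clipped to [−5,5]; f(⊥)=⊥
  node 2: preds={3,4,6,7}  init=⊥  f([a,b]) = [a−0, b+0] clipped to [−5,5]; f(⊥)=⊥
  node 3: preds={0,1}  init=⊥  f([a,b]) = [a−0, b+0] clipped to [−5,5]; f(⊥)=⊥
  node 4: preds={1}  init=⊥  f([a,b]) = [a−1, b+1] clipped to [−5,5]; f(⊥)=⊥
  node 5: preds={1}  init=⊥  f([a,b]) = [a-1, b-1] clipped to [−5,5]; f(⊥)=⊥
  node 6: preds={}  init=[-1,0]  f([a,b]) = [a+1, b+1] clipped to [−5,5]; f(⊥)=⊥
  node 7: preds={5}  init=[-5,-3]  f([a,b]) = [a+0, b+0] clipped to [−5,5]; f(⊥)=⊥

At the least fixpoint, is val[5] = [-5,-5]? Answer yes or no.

yes

Iteration log — 9 steps:
  step 1. node 0  ⊔preds=[-1,0]  new=[-1,0]  old=⊥  +wl: 
  step 2. node 1  ⊔preds=[-5,-3]  new=[-5,-5]  old=⊥  +wl: 
  step 3. node 2  ⊔preds=[-5,0]  new=[-5,0]  old=⊥  +wl: 
  step 4. node 3  ⊔preds=[-5,0]  new=[-5,0]  old=⊥  +wl: 2
  step 5. node 4  ⊔preds=[-5,-5]  new=[-5,-4]  old=⊥  +wl: 
  step 6. node 5  ⊔preds=[-5,-5]  new=[-5,-5]  old=⊥  +wl: 
  step 7. node 6  ⊔preds=⊥  new=[-1,0]  stable
  step 8. node 7  ⊔preds=[-5,-5]  new=[-5,-3]  stable
  step 9. node 2  ⊔preds=[-5,0]  new=[-5,0]  stable

Least fixpoint reached:
  node 0: [-1,0]
  node 1: [-5,-5]
  node 2: [-5,0]
  node 3: [-5,0]
  node 4: [-5,-4]
  node 5: [-5,-5]
  node 6: [-1,0]
  node 7: [-5,-3]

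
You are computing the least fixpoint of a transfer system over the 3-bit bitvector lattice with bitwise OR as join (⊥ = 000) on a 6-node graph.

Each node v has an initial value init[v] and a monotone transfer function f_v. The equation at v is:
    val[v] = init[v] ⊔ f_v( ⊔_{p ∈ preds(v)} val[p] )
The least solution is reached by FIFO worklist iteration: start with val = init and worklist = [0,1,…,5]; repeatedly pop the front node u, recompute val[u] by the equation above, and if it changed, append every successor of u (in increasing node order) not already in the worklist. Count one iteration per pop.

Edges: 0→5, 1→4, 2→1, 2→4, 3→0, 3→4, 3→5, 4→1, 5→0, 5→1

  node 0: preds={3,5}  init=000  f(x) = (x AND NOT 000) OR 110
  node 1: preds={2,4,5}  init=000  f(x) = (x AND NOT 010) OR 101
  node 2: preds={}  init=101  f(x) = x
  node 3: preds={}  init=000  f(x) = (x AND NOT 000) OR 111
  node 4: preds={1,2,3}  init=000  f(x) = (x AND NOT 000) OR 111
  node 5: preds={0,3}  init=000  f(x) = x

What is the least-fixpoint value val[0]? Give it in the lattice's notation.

111

Iteration log — 9 steps:
  step 1. node 0  ⊔preds=000  new=110  old=000  +wl: 
  step 2. node 1  ⊔preds=101  new=101  old=000  +wl: 
  step 3. node 2  ⊔preds=000  new=101  stable
  step 4. node 3  ⊔preds=000  new=111  old=000  +wl: 0
  step 5. node 4  ⊔preds=111  new=111  old=000  +wl: 1
  step 6. node 5  ⊔preds=111  new=111  old=000  +wl: 
  step 7. node 0  ⊔preds=111  new=111  old=110  +wl: 5
  step 8. node 1  ⊔preds=111  new=101  stable
  step 9. node 5  ⊔preds=111  new=111  stable

Least fixpoint reached:
  node 0: 111
  node 1: 101
  node 2: 101
  node 3: 111
  node 4: 111
  node 5: 111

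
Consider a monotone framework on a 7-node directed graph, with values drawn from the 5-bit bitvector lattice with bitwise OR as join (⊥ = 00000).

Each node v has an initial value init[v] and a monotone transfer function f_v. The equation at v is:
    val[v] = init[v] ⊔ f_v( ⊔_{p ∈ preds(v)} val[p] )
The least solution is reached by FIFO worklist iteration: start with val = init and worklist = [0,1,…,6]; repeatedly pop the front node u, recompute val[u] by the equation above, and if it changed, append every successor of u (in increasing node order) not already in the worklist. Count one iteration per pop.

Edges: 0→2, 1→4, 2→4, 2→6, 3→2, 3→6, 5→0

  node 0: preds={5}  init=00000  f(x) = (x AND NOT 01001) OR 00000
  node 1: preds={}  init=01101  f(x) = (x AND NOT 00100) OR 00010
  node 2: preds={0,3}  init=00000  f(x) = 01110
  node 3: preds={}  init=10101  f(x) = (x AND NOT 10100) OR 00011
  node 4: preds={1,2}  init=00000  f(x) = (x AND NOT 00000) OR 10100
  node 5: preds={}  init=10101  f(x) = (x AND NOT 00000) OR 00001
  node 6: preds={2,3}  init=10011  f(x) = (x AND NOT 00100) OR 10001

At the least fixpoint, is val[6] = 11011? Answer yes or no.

yes

Worklist (8 pops):
  #1 pop 0: in=10101 → 10100 (was 00000); enqueue []
  #2 pop 1: in=00000 → 01111 (was 01101); enqueue []
  #3 pop 2: in=10101 → 01110 (was 00000); enqueue []
  #4 pop 3: in=00000 → 10111 (was 10101); enqueue [2]
  #5 pop 4: in=01111 → 11111 (was 00000); enqueue []
  #6 pop 5: in=00000 → 10101 (no change)
  #7 pop 6: in=11111 → 11011 (was 10011); enqueue []
  #8 pop 2: in=10111 → 01110 (no change)

Fixpoint:
  val[0] = 10100
  val[1] = 01111
  val[2] = 01110
  val[3] = 10111
  val[4] = 11111
  val[5] = 10101
  val[6] = 11011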